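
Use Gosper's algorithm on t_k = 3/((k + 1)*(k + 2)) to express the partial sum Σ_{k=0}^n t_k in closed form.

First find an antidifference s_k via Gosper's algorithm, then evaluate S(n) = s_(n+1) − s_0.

Ratio r(k) = (k + 1)/(k + 3).
Factor: A=k + 1; B=k + 3; C=1.
Set up (k + 1)·f(k+1) − (k + 2)·f(k) − (1) = 0.
Bound: deg f ≤ 1.
A polynomial solution: f(k) = k.
Then R = B(k−1)f/C = k*(k + 2), so s_k = R(k)·t_k = 3*k/(k + 1).
Check: Δs_k = 3/(k**2 + 3*k + 2). ✓
Telescope: S(n) = s_(n+1) − s_(0) = 3*(n + 1)/(n + 2) − (0) = 3*(n + 1)/(n + 2).

S(n) = 3*(n + 1)/(n + 2)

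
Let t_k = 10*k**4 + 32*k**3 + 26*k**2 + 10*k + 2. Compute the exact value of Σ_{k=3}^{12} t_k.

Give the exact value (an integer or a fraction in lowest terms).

Ratio r(k) = (5*k**4 + 36*k**3 + 91*k**2 + 99*k + 40)/(5*k**4 + 16*k**3 + 13*k**2 + 5*k + 1).
Gosper form: A/B · C(k+1)/C(k) with A=1, B=1, C=k**4 + 16*k**3/5 + 13*k**2/5 + k + 1/5.
f must satisfy (1)·f(k+1) − (1)·f(k) = k**4 + 16*k**3/5 + 13*k**2/5 + k + 1/5.
d = 5 from the (0,0,4) case.
Coefficient equations give f(k) = k*(2*k**4 + 3*k**3 - 4*k**2 + 1)/10.
So s_k = (B(k−1)f/C)·t_k = (k*(2*k**4 + 3*k**3 - 4*k**2 + 1)/(2*(5*k**4 + 16*k**3 + 13*k**2 + 5*k + 1)))·t_k = 2*k**5 + 3*k**4 - 4*k**3 + k.
Check: Δs_k = 10*k**4 + 32*k**3 + 26*k**2 + 10*k + 2. ✓
Sum = s_(13) − s_(3); s_(13) = 819494, s_(3) = 624 ⇒ 818870.

Σ = 818870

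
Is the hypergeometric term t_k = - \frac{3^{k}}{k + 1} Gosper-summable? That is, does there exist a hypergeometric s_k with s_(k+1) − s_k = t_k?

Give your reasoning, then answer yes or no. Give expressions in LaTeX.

No — t_k has no hypergeometric antidifference.

t_(k+1)/t_k = 3*(k + 1)/(k + 2).
Take A(k)=3*k + 3, B(k)=k + 2, C(k)=1.
Key eq: (3*k + 3)·f(k+1) = (k + 1)·f(k) + (1).
d = -1 from the (1,1,0) case.
d = -1 < 0 ⇒ no nonzero polynomial f; not summable.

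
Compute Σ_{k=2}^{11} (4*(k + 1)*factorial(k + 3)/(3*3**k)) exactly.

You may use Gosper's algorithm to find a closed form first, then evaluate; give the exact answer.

t_(k+1)/t_k = (k + 2)*(k + 4)/(3*(k + 1)).
Take A(k)=k/3 + 4/3, B(k)=1, C(k)=k + 1.
Key eq: (k/3 + 4/3)·f(k+1) = (1)·f(k) + (k + 1).
From deg A=1, deg B=0, deg C=1: d=0.
A polynomial solution: f(k) = 3.
So s_k = (B(k−1)f/C)·t_k = (3/(k + 1))·t_k = 4*factorial(k + 3)/3**k.
Verify: 4*(k + 1)*factorial(k + 3)/(3*3**k) matches t_k.
Σ_(k=2)^(11) t_k = s_(12) − s_(2) = 7175168000/729 − (160/3) = 7175129120/729.

Σ = 7175129120/729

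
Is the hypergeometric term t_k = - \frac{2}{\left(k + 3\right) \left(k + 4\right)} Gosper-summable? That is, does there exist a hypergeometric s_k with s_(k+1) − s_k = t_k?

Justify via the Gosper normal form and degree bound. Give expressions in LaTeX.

r(k) = (k + 3)/(k + 5) after simplifying.
So A=k + 3 and B=k + 5, with C=1.
f must satisfy (k + 3)·f(k+1) − (k + 4)·f(k) = 1.
Bound: deg f ≤ 1.
Coefficient equations give f(k) = k/3.
Get s_k = R·t_k = -2*k/(3*k + 9) with R(k) = B(k−1)f(k)/C(k) = k*(k + 4)/3.
Δs = -2/(k**2 + 7*k + 12), as required.

Yes. s_k = - \frac{2 k}{3 k + 9}.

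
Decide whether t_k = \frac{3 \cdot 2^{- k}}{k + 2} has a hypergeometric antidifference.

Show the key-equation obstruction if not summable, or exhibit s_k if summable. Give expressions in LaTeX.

No — t_k has no hypergeometric antidifference.

r(k) = (k + 2)/(2*(k + 3)) after simplifying.
So A=k/2 + 1 and B=k + 3, with C=1.
Key eq: (k/2 + 1)·f(k+1) = (k + 2)·f(k) + (1).
deg f ≤ -1 (via 1,1,0).
Bound -1 < 0, so the key equation has no polynomial solution.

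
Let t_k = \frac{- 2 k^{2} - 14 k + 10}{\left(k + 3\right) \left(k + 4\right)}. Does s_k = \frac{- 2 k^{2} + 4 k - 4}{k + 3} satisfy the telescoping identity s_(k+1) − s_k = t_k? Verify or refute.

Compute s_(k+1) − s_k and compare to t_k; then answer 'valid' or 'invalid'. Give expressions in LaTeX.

Valid — Δs_k = t_k.

s_(k+1) = 2*(-k**2 - 1)/(k + 4)
s_(k+1) − s_k = 2*(-k**2 - 7*k + 5)/(k**2 + 7*k + 12)
(s_(k+1) − s_k) − t_k = 0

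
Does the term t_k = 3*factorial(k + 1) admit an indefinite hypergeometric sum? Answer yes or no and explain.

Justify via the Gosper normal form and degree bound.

t_(k+1)/t_k = k + 2.
Gosper form: A/B · C(k+1)/C(k) with A=k + 2, B=1, C=1.
Key eq: (k + 2)·f(k+1) = (1)·f(k) + (1).
From deg A=1, deg B=0, deg C=0: d=-1.
deg f ≤ -1 is impossible — no certificate.

No — key equation has no polynomial f.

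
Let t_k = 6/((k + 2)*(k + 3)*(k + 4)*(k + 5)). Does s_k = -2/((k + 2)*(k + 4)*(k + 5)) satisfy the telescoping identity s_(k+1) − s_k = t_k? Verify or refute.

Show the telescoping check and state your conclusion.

s_(k+1) = -2/((k + 3)*(k + 5)*(k + 6))
s_(k+1) − s_k = 2*(3*k + 10)/(k**5 + 20*k**4 + 155*k**3 + 580*k**2 + 1044*k + 720)
(s_(k+1) − s_k) − t_k = -16/(k**5 + 20*k**4 + 155*k**3 + 580*k**2 + 1044*k + 720)

Invalid: residual -16/(k**5 + 20*k**4 + 155*k**3 + 580*k**2 + 1044*k + 720) ≠ 0.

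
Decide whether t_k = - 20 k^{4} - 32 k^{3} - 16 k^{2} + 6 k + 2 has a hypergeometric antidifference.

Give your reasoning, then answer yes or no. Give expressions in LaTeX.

Yes. s_k = k \left(- 4 k^{4} + 2 k^{3} + 4 k^{2} + 3 k - 3\right).

Ratio r(k) = (10*k**4 + 56*k**3 + 116*k**2 + 101*k + 30)/(10*k**4 + 16*k**3 + 8*k**2 - 3*k - 1).
A = 1, B = 1, C = k**4 + 8*k**3/5 + 4*k**2/5 - 3*k/10 - 1/10.
Need (1)·f(k+1) − (1)·f(k) = k**4 + 8*k**3/5 + 4*k**2/5 - 3*k/10 - 1/10.
From deg A=0, deg B=0, deg C=4: d=5.
Match coefficients ⇒ f(k) = k*(4*k**4 - 2*k**3 - 4*k**2 - 3*k + 3)/20.
Get s_k = R·t_k = k*(-4*k**4 + 2*k**3 + 4*k**2 + 3*k - 3) with R(k) = B(k−1)f(k)/C(k) = k*(4*k**4 - 2*k**3 - 4*k**2 - 3*k + 3)/(2*(10*k**4 + 16*k**3 + 8*k**2 - 3*k - 1)).
Δs = -20*k**4 - 32*k**3 - 16*k**2 + 6*k + 2, as required.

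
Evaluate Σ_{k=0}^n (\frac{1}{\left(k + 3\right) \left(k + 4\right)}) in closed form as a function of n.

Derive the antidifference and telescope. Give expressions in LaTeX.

The ratio is (k + 3)/(k + 5).
Gosper form: A/B · C(k+1)/C(k) with A=k + 3, B=k + 5, C=1.
Solve (k + 3)·f(k+1) − (k + 4)·f(k) = 1.
Bound: deg f ≤ 1.
A polynomial solution: f(k) = k/3.
R(k) = B(k−1)·f(k)/C(k) = k*(k + 4)/3; s_k = R·t_k = k/(3*(k + 3)).
Check: Δs_k = 1/(k**2 + 7*k + 12). ✓
Telescope: S(n) = s_(n+1) − s_(0) = (n + 1)/(3*(n + 4)) − (0) = (n + 1)/(3*(n + 4)).

S(n) = \frac{n + 1}{3 \left(n + 4\right)}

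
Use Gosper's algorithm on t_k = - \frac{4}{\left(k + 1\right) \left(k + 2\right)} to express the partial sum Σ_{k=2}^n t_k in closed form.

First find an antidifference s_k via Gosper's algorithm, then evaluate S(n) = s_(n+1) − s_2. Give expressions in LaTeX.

Compute t_(k+1)/t_k: get (k + 1)/(k + 3).
Normal form (A,B,C) = (k + 1, k + 3, 1).
Solve (k + 1)·f(k+1) − (k + 2)·f(k) = 1.
Bound: deg f ≤ 1.
Match coefficients ⇒ f(k) = k.
Get s_k = R·t_k = -4*k/(k + 1) with R(k) = B(k−1)f(k)/C(k) = k*(k + 2).
Verify: -4/(k**2 + 3*k + 2) matches t_k.
s_(n+1) = 4*(-n - 1)/(n + 2) and s_(2) = -8/3, so S(n) = 4*(1 - n)/(3*(n + 2)).

S(n) = \frac{4 \left(1 - n\right)}{3 \left(n + 2\right)}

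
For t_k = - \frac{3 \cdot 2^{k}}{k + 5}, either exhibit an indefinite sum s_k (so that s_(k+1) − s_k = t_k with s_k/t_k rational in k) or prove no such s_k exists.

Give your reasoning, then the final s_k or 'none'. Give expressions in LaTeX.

Ratio r(k) = 2*(k + 5)/(k + 6).
Take A(k)=2*k + 10, B(k)=k + 6, C(k)=1.
Need (2*k + 10)·f(k+1) − (k + 5)·f(k) = 1.
From deg A=1, deg B=1, deg C=0: d=-1.
d = -1 < 0 ⇒ no nonzero polynomial f; not summable.

none — t_k is not Gosper-summable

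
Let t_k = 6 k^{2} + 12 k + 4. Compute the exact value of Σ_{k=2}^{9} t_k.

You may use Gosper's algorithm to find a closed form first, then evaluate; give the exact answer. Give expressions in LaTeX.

Σ = 2264

Step 1: r(k) = (3*k**2 + 12*k + 11)/(3*k**2 + 6*k + 2).
Take A(k)=1, B(k)=1, C(k)=k**2 + 2*k + 2/3.
Set up (1)·f(k+1) − (1)·f(k) − (k**2 + 2*k + 2/3) = 0.
Degrees (0,0,2) ⇒ d ≤ 3.
Solving with deg f ≤ 3: f(k) = k*(2*k**2 + 3*k - 1)/6.
Then R = B(k−1)f/C = k*(2*k**2 + 3*k - 1)/(2*(3*k**2 + 6*k + 2)), so s_k = R(k)·t_k = k*(2*k**2 + 3*k - 1).
Verify: 6*k**2 + 12*k + 4 matches t_k.
Sum = s_(10) − s_(2); s_(10) = 2290, s_(2) = 26 ⇒ 2264.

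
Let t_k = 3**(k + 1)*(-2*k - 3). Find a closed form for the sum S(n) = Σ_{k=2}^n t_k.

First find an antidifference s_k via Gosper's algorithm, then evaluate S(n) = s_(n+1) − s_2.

S(n) = -9*3**n*n - 9*3**n + 54

t_(k+1)/t_k = 3*(2*k + 5)/(2*k + 3).
Factor: A=3; B=1; C=k + 3/2.
Key eq: (3)·f(k+1) = (1)·f(k) + (k + 3/2).
d = 1 from the (0,0,1) case.
Match coefficients ⇒ f(k) = k/2.
R(k) = B(k−1)·f(k)/C(k) = k/(2*k + 3); s_k = R·t_k = -3**(k + 1)*k.
Check: Δs_k = 3**(k + 1)*(-2*k - 3). ✓
Telescope: S(n) = s_(n+1) − s_(2) = 3**(n + 2)*(-n - 1) − (-54) = -9*3**n*n - 9*3**n + 54.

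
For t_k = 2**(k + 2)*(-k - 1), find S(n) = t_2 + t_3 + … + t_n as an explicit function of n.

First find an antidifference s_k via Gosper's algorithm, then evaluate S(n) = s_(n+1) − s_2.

S(n) = -8*2**n*n + 16

Compute t_(k+1)/t_k: get 2*(k + 2)/(k + 1).
So A=2 and B=1, with C=k + 1.
Need (2)·f(k+1) − (1)·f(k) = k + 1.
Bound: deg f ≤ 1.
Solving with deg f ≤ 1: f(k) = k - 1.
Certificate R = B(k−1)f/C = (k - 1)/(k + 1) gives s_k = 2**(k + 2)*(1 - k).
Verify: 2**(k + 2)*(-k - 1) matches t_k.
s_(n+1) = -2**(n + 3)*n and s_(2) = -16, so S(n) = -8*2**n*n + 16.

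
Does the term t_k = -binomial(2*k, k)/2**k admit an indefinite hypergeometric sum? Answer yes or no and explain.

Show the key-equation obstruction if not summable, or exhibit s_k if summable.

t_(k+1)/t_k = (2*k + 1)/(k + 1).
Take A(k)=2*k + 1, B(k)=k + 1, C(k)=1.
Solve (2*k + 1)·f(k+1) − (k)·f(k) = 1.
Bound: deg f ≤ -1.
Bound -1 < 0, so the key equation has no polynomial solution.

No; the degree bound rules out any f.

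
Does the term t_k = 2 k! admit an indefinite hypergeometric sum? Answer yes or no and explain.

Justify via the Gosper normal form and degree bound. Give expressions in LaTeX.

Ratio r(k) = k + 1.
A = k + 1, B = 1, C = 1.
f must satisfy (k + 1)·f(k+1) − (1)·f(k) = 1.
Bound: deg f ≤ -1.
Negative degree bound (-1): no f exists, t_k not Gosper-summable.

No. Not Gosper-summable.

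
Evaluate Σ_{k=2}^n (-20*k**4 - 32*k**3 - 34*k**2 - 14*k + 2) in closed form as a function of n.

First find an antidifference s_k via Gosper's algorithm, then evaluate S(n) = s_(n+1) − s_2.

Step 1: r(k) = (10*k**4 + 56*k**3 + 125*k**2 + 129*k + 49)/(10*k**4 + 16*k**3 + 17*k**2 + 7*k - 1).
Factor: A=1; B=1; C=k**4 + 8*k**3/5 + 17*k**2/10 + 7*k/10 - 1/10.
Set up (1)·f(k+1) − (1)·f(k) − (k**4 + 8*k**3/5 + 17*k**2/10 + 7*k/10 - 1/10) = 0.
Degrees (0,0,4) ⇒ d ≤ 5.
Solving with deg f ≤ 5: f(k) = k*(2*k**4 - k**3 + k**2 - k - 2)/10.
Then R = B(k−1)f/C = k*(2*k**4 - k**3 + k**2 - k - 2)/(10*k**4 + 16*k**3 + 17*k**2 + 7*k - 1), so s_k = R(k)·t_k = 2*k*(-2*k**4 + k**3 - k**2 + k + 2).
Check: Δs_k = -20*k**4 - 32*k**3 - 34*k**2 - 14*k + 2. ✓
Evaluate: s_(n+1) = -4*n**5 - 18*n**4 - 34*n**3 - 32*n**2 - 10*n + 2; subtract s_(2) = -96 ⇒ S(n) = -4*n**5 - 18*n**4 - 34*n**3 - 32*n**2 - 10*n + 98.

S(n) = -4*n**5 - 18*n**4 - 34*n**3 - 32*n**2 - 10*n + 98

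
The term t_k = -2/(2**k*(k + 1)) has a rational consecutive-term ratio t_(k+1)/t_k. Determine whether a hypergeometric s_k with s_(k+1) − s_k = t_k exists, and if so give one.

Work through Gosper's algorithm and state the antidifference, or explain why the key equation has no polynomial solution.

no hypergeometric antidifference exists

Compute t_(k+1)/t_k: get (k + 1)/(2*(k + 2)).
So A=k/2 + 1/2 and B=k + 2, with C=1.
Solve (k/2 + 1/2)·f(k+1) − (k + 1)·f(k) = 1.
Degrees (1,1,0) ⇒ d ≤ -1.
d = -1 < 0 ⇒ no nonzero polynomial f; not summable.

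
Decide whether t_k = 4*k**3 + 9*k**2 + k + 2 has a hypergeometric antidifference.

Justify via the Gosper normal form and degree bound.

The ratio is (4*k**3 + 21*k**2 + 31*k + 16)/(4*k**3 + 9*k**2 + k + 2).
Take A(k)=1, B(k)=1, C(k)=k**3 + 9*k**2/4 + k/4 + 1/2.
f must satisfy (1)·f(k+1) − (1)·f(k) = k**3 + 9*k**2/4 + k/4 + 1/2.
d = 4 from the (0,0,3) case.
Coefficient equations give f(k) = k*(k**3 + k**2 - 3*k + 3)/4.
Certificate R = B(k−1)f/C = k*(k**3 + k**2 - 3*k + 3)/(4*k**3 + 9*k**2 + k + 2) gives s_k = k*(k**3 + k**2 - 3*k + 3).
s_(k+1) − s_k = 4*k**3 + 9*k**2 + k + 2 = t_k.

Yes. s_k = k*(k**3 + k**2 - 3*k + 3).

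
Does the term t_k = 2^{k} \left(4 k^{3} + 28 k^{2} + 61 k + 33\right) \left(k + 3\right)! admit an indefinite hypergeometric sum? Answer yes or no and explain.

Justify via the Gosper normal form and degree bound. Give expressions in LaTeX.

Yes. s_k = 2^{k} \left(2 k^{2} + 3 k - 1\right) \left(k + 3\right)!.

Step 1: r(k) = 2*(4*k**4 + 56*k**3 + 289*k**2 + 642*k + 504)/(4*k**3 + 28*k**2 + 61*k + 33).
A = 2*k + 8, B = 1, C = k**3 + 7*k**2 + 61*k/4 + 33/4.
Key eq: (2*k + 8)·f(k+1) = (1)·f(k) + (k**3 + 7*k**2 + 61*k/4 + 33/4).
deg f ≤ 2 (via 1,0,3).
Match coefficients ⇒ f(k) = (2*k**2 + 3*k - 1)/4.
R(k) = B(k−1)·f(k)/C(k) = (2*k**2 + 3*k - 1)/(4*k**3 + 28*k**2 + 61*k + 33); s_k = R·t_k = 2**k*(2*k**2 + 3*k - 1)*factorial(k + 3).
s_(k+1) − s_k = 2**k*(4*k**3 + 28*k**2 + 61*k + 33)*factorial(k + 3) = t_k.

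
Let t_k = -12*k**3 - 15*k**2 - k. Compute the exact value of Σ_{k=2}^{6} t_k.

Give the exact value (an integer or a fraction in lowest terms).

Ratio r(k) = (12*k**3 + 51*k**2 + 67*k + 28)/(k*(12*k**2 + 15*k + 1)).
Factor: A=1; B=1; C=k**3 + 5*k**2/4 + k/12.
Key eq: (1)·f(k+1) = (1)·f(k) + (k**3 + 5*k**2/4 + k/12).
Degrees (0,0,3) ⇒ d ≤ 4.
A polynomial solution: f(k) = k*(k - 1)*(3*k**2 + 2*k - 2)/12.
R(k) = B(k−1)·f(k)/C(k) = (k - 1)*(3*k**2 + 2*k - 2)/(12*k**2 + 15*k + 1); s_k = R·t_k = k*(-3*k**3 + k**2 + 4*k - 2).
s_(k+1) − s_k = k*(-12*k**2 - 15*k - 1) = t_k.
Sum = s_(7) − s_(2); s_(7) = -6678, s_(2) = -28 ⇒ -6650.

Σ = -6650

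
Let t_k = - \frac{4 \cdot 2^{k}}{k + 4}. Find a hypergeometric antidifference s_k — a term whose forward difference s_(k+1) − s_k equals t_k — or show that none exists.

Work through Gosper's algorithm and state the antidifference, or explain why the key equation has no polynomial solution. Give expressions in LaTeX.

r(k) = 2*(k + 4)/(k + 5) after simplifying.
Take A(k)=2*k + 8, B(k)=k + 5, C(k)=1.
Key eq: (2*k + 8)·f(k+1) = (k + 4)·f(k) + (1).
Degrees (1,1,0) ⇒ d ≤ -1.
Bound -1 < 0, so the key equation has no polynomial solution.

none (Gosper's algorithm certifies no s_k)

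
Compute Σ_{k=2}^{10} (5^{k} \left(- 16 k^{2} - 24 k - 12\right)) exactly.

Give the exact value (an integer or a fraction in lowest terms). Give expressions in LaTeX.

Σ = -21630859100

Compute t_(k+1)/t_k: get 5*(4*k**2 + 14*k + 13)/(4*k**2 + 6*k + 3).
Take A(k)=5, B(k)=1, C(k)=k**2 + 3*k/2 + 3/4.
Need (5)·f(k+1) − (1)·f(k) = k**2 + 3*k/2 + 3/4.
Bound: deg f ≤ 2.
Solve for f: f(k) = (4*k**2 - 4*k + 3)/16 (degree 2 ≤ 2).
Certificate R = B(k−1)f/C = (4*k**2 - 4*k + 3)/(4*(4*k**2 + 6*k + 3)) gives s_k = 5**k*(-4*k**2 + 4*k - 3).
Verify: 5**k*(-16*k**2 - 24*k - 12) matches t_k.
Evaluate s at k=11 and k=2: -21630859375 and -275; difference -21630859100.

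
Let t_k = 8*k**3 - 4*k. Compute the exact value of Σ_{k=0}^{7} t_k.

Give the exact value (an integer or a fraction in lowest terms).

The ratio is (-k + 2*(k + 1)**3 - 1)/(k*(2*k**2 - 1)).
Normal form (A,B,C) = (1, 1, k**3 - k/2).
Solve (1)·f(k+1) − (1)·f(k) = k**3 - k/2.
Degrees (0,0,3) ⇒ d ≤ 4.
Solving with deg f ≤ 4: f(k) = k*(k - 1)*(k**2 - k - 1)/4.
Then R = B(k−1)f/C = (k - 1)*(k**2 - k - 1)/(2*(2*k**2 - 1)), so s_k = R(k)·t_k = 2*k*(k**3 - 2*k**2 + 1).
Verify: 8*k**3 - 4*k matches t_k.
Evaluate s at k=8 and k=0: 6160 and 0; difference 6160.

Σ = 6160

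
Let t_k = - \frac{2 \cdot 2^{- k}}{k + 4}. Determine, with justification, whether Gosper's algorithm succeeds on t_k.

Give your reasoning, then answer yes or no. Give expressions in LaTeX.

No; the degree bound rules out any f.

Compute t_(k+1)/t_k: get (k + 4)/(2*(k + 5)).
Gosper form: A/B · C(k+1)/C(k) with A=k/2 + 2, B=k + 5, C=1.
Solve (k/2 + 2)·f(k+1) − (k + 4)·f(k) = 1.
Bound: deg f ≤ -1.
Negative degree bound (-1): no f exists, t_k not Gosper-summable.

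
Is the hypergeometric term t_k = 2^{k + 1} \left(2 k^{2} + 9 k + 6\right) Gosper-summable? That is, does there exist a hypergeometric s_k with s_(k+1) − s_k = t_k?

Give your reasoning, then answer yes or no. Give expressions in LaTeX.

Ratio r(k) = 2*(2*k**2 + 13*k + 17)/(2*k**2 + 9*k + 6).
Normal form (A,B,C) = (2, 1, k**2 + 9*k/2 + 3).
Need (2)·f(k+1) − (1)·f(k) = k**2 + 9*k/2 + 3.
From deg A=0, deg B=0, deg C=2: d=2.
Coefficient equations give f(k) = k*(2*k + 1)/2.
Then R = B(k−1)f/C = k*(2*k + 1)/(2*k**2 + 9*k + 6), so s_k = R(k)·t_k = 2**(k + 1)*k*(2*k + 1).
Δs = 2**(k + 1)*(2*k**2 + 9*k + 6), as required.

Yes. s_k = 2^{k + 1} k \left(2 k + 1\right).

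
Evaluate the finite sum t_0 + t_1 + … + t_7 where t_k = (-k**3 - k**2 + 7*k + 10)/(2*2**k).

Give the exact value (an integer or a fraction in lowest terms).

t_(k+1)/t_k = (k**3/2 + 2*k**2 - k - 15/2)/(k**3 + k**2 - 7*k - 10).
Factor: A=1/2; B=1; C=k**3 + k**2 - 7*k - 10.
Set up (1/2)·f(k+1) − (1)·f(k) − (k**3 + k**2 - 7*k - 10) = 0.
deg f ≤ 3 (via 0,0,3).
A polynomial solution: f(k) = -2*(k**3 + 4*k**2 + 4*k - 1).
Then R = B(k−1)f/C = -2*(k**3 + 4*k**2 + 4*k - 1)/((k + 2)*(k**2 - k - 5)), so s_k = R(k)·t_k = (k**3 + 4*k**2 + 4*k - 1)/2**k.
Verify: (-k**3 - k**2 + 7*k + 10)/(2*2**k) matches t_k.
Telescoping: Σ = s_(8) − s_(0) = 799/256 − (-1) = 1055/256.

Σ = 1055/256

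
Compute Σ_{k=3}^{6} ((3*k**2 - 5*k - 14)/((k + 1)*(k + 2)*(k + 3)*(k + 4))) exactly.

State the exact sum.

r(k) = (k + 1)*(5*k - 3*(k + 1)**2 + 19)/((k + 5)*(-3*k**2 + 5*k + 14)) after simplifying.
A = k + 1, B = k + 5, C = k**2 - 5*k/3 - 14/3.
Solve (k + 1)·f(k+1) − (k + 4)·f(k) = k**2 - 5*k/3 - 14/3.
Bound: deg f ≤ 3.
Solve for f: f(k) = -k*(k**2 + 12*k + 15)/6 (degree 3 ≤ 3).
Certificate R = B(k−1)f/C = -k*(k + 4)*(k**2 + 12*k + 15)/(2*(3*k**2 - 5*k - 14)) gives s_k = k*(-k**2 - 12*k - 15)/(2*(k + 1)*(k + 2)*(k + 3)).
Check: Δs_k = (3*k**2 - 5*k - 14)/(k**4 + 10*k**3 + 35*k**2 + 50*k + 24). ✓
Σ_(k=3)^(6) t_k = s_(7) − s_(3) = -259/360 − (-3/4) = 11/360.

Σ = 11/360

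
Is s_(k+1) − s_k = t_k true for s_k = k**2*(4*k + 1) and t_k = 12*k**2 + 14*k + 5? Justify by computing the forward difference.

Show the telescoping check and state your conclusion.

Valid — Δs_k = t_k.

s_(k+1) = (k + 1)**2*(4*k + 5)
s_(k+1) − s_k = 12*k**2 + 14*k + 5
(s_(k+1) − s_k) − t_k = 0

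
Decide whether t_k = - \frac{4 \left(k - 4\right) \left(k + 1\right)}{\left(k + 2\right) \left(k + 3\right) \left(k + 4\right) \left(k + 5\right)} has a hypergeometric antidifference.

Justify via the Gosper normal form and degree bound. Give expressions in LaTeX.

Compute t_(k+1)/t_k: get (k - 3)*(k + 2)**2/((k - 4)*(k + 1)*(k + 6)).
Normal form (A,B,C) = (k + 2, k + 6, k**2 - 3*k - 4).
Set up (k + 2)·f(k+1) − (k + 5)·f(k) − (k**2 - 3*k - 4) = 0.
Degrees (1,1,2) ⇒ d ≤ 3.
Match coefficients ⇒ f(k) = -k*(k + 1).
R(k) = B(k−1)·f(k)/C(k) = -k*(k + 5)/(k - 4); s_k = R·t_k = 4*k*(k + 1)/(k**3 + 9*k**2 + 26*k + 24).
Δs = 4*(-k**2 + 3*k + 4)/(k**4 + 14*k**3 + 71*k**2 + 154*k + 120), as required.

Yes. s_k = \frac{4 k \left(k + 1\right)}{k^{3} + 9 k^{2} + 26 k + 24}.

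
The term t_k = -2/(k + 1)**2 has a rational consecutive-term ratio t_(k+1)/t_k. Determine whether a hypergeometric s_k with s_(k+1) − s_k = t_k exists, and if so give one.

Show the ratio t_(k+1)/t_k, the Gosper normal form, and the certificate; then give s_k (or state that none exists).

none — t_k is not Gosper-summable

r(k) = (k + 1)**2/(k + 2)**2 after simplifying.
So A=k**2 + 2*k + 1 and B=k**2 + 4*k + 4, with C=1.
f must satisfy (k**2 + 2*k + 1)·f(k+1) − (k**2 + 2*k + 1)·f(k) = 1.
d = 0 from the (2,2,0) case.
Put f(k) = c0: A·f(k+1) − B(k−1)·f(k) − C = -1; need -1 = 0 — inconsistent ⇒ no f, not summable.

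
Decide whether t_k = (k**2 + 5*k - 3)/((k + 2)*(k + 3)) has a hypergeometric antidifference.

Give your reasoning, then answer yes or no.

Yes. s_k = k*(2*k - 5)/(2*(k + 2)).

The ratio is (k + 2)*(5*k + (k + 1)**2 + 2)/((k + 4)*(k**2 + 5*k - 3)).
Normal form (A,B,C) = (k + 2, k + 4, k**2 + 5*k - 3).
Set up (k + 2)·f(k+1) − (k + 3)·f(k) − (k**2 + 5*k - 3) = 0.
d = 2 from the (1,1,2) case.
Solving with deg f ≤ 2: f(k) = k*(2*k - 5)/2.
Certificate R = B(k−1)f/C = k*(k + 3)*(2*k - 5)/(2*(k**2 + 5*k - 3)) gives s_k = k*(2*k - 5)/(2*(k + 2)).
Check: Δs_k = (k**2 + 5*k - 3)/(k**2 + 5*k + 6). ✓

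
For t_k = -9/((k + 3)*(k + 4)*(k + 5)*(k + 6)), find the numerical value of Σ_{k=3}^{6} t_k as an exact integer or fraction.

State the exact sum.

Σ = -41/6160

Ratio r(k) = (k + 3)/(k + 7).
Normal form (A,B,C) = (k + 3, k + 7, 1).
Solve (k + 3)·f(k+1) − (k + 6)·f(k) = 1.
Degrees (1,1,0) ⇒ d ≤ 3.
A polynomial solution: f(k) = k*(k**2 + 12*k + 47)/180.
Get s_k = R·t_k = k*(-k**2 - 12*k - 47)/(20*(k + 3)*(k + 4)*(k + 5)) with R(k) = B(k−1)f(k)/C(k) = k*(k + 6)*(k**2 + 12*k + 47)/180.
s_(k+1) − s_k = -9/(k**4 + 18*k**3 + 119*k**2 + 342*k + 360) = t_k.
Sum = s_(7) − s_(3); s_(7) = -21/440, s_(3) = -23/560 ⇒ -41/6160.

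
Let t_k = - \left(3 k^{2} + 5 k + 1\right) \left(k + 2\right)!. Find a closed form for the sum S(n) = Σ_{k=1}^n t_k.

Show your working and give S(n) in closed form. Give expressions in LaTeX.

t_(k+1)/t_k = (k + 3)*(5*k + 3*(k + 1)**2 + 6)/(3*k**2 + 5*k + 1).
So A=k + 3 and B=1, with C=k**2 + 5*k/3 + 1/3.
Need (k + 3)·f(k+1) − (1)·f(k) = k**2 + 5*k/3 + 1/3.
From deg A=1, deg B=0, deg C=2: d=1.
Match coefficients ⇒ f(k) = (3*k - 4)/3.
So s_k = (B(k−1)f/C)·t_k = ((3*k - 4)/(3*k**2 + 5*k + 1))·t_k = -(3*k - 4)*factorial(k + 2).
s_(k+1) − s_k = -(3*k**2 + 5*k + 1)*factorial(k + 2) = t_k.
Σ_(k=1)^n t_k = s_(n+1) − s_(1) = (-(3*n - 1)*factorial(n + 3)) − (6), i.e. -3*n*factorial(n + 3) + factorial(n + 3) - 6.

S(n) = - 3 n \left(n + 3\right)! + \left(n + 3\right)! - 6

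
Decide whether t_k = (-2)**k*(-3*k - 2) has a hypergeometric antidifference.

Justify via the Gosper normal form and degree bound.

Yes. s_k = (-2)**k*k.

r(k) = 2*(-3*k - 5)/(3*k + 2) after simplifying.
Normal form (A,B,C) = (-2, 1, k + 2/3).
Solve (-2)·f(k+1) − (1)·f(k) = k + 2/3.
deg f ≤ 1 (via 0,0,1).
Solving with deg f ≤ 1: f(k) = -k/3.
Certificate R = B(k−1)f/C = -k/(3*k + 2) gives s_k = (-2)**k*k.
Verify: (-2)**k*(-3*k - 2) matches t_k.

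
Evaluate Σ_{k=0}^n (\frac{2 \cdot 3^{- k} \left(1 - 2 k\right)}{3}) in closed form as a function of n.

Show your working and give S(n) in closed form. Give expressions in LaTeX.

Step 1: r(k) = (2*k + 1)/(3*(2*k - 1)).
Factor: A=1/3; B=1; C=k - 1/2.
f must satisfy (1/3)·f(k+1) − (1)·f(k) = k - 1/2.
d = 1 from the (0,0,1) case.
Coefficient equations give f(k) = -3*k/2.
Certificate R = B(k−1)f/C = -3*k/(2*k - 1) gives s_k = 2*k/3**k.
s_(k+1) − s_k = 2*(1 - 2*k)/(3*3**k) = t_k.
Telescope: S(n) = s_(n+1) − s_(0) = 2*3**(-n - 1)*(n + 1) − (0) = 2*3**(-n - 1)*(n + 1).

S(n) = 2 \cdot 3^{- n - 1} \left(n + 1\right)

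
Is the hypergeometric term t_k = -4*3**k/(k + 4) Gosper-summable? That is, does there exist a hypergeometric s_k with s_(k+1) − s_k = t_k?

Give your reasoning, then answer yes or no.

r(k) = 3*(k + 4)/(k + 5) after simplifying.
Gosper form: A/B · C(k+1)/C(k) with A=3*k + 12, B=k + 5, C=1.
Set up (3*k + 12)·f(k+1) − (k + 4)·f(k) − (1) = 0.
Degrees (1,1,0) ⇒ d ≤ -1.
deg f ≤ -1 is impossible — no certificate.

No — key equation has no polynomial f.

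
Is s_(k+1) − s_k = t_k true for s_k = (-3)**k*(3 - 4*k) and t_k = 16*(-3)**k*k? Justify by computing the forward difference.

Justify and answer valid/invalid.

valid (s_(k+1) − s_k reduces to t_k)

s_(k+1) = 3*(-3)**k*(4*k + 1)
s_(k+1) − s_k = 16*(-3)**k*k
(s_(k+1) − s_k) − t_k = 0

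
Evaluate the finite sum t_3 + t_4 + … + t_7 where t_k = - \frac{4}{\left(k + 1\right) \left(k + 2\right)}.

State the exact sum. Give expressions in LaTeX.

The ratio is (k + 1)/(k + 3).
Gosper form: A/B · C(k+1)/C(k) with A=k + 1, B=k + 3, C=1.
Solve (k + 1)·f(k+1) − (k + 2)·f(k) = 1.
deg f ≤ 1 (via 1,1,0).
A polynomial solution: f(k) = k.
Certificate R = B(k−1)f/C = k*(k + 2) gives s_k = -4*k/(k + 1).
Verify: -4/(k**2 + 3*k + 2) matches t_k.
Σ_(k=3)^(7) t_k = s_(8) − s_(3) = -32/9 − (-3) = -5/9.

Σ = -5/9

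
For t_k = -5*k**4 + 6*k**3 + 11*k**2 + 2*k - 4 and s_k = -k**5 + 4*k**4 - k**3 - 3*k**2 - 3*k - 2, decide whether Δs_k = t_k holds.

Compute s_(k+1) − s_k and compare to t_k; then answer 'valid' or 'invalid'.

s_(k+1) = -k**5 - k**4 + 5*k**3 + 8*k**2 - k - 6
s_(k+1) − s_k = -5*k**4 + 6*k**3 + 11*k**2 + 2*k - 4
(s_(k+1) − s_k) − t_k = 0

Valid — Δs_k = t_k.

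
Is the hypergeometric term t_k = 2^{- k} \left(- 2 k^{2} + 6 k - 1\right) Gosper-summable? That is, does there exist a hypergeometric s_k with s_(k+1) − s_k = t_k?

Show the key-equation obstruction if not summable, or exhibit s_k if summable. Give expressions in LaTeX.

Yes. s_k = 2 \cdot 2^{- k} \left(2 k^{2} - 2 k + 1\right).

Ratio r(k) = (k**2 - k - 3/2)/(2*k**2 - 6*k + 1).
Normal form (A,B,C) = (1/2, 1, k**2 - 3*k + 1/2).
Set up (1/2)·f(k+1) − (1)·f(k) − (k**2 - 3*k + 1/2) = 0.
Bound: deg f ≤ 2.
Match coefficients ⇒ f(k) = -2*k**2 + 2*k - 1.
Certificate R = B(k−1)f/C = -2*(2*k**2 - 2*k + 1)/(2*k**2 - 6*k + 1) gives s_k = 2*(2*k**2 - 2*k + 1)/2**k.
Check: Δs_k = (-2*k**2 + 6*k - 1)/2**k. ✓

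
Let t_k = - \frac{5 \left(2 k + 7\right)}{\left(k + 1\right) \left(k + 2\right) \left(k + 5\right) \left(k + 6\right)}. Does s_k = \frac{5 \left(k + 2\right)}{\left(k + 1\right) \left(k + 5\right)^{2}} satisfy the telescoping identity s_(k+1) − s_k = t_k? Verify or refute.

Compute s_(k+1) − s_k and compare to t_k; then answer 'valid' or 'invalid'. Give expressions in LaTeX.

s_(k+1) = 5*(k + 3)/((k + 2)*(k + 6)**2)
s_(k+1) − s_k = 5*((k + 1)*(k + 3)*(k + 5)**2 - (k + 2)**2*(k + 6)**2)/((k + 1)*(k + 2)*(k + 5)**2*(k + 6)**2)
(s_(k+1) − s_k) − t_k = 15*(3*k**2 + 25*k + 47)/(k**6 + 25*k**5 + 249*k**4 + 1247*k**3 + 3242*k**2 + 4020*k + 1800)

Invalid: residual \frac{15 \left(3 k^{2} + 25 k + 47\right)}{k^{6} + 25 k^{5} + 249 k^{4} + 1247 k^{3} + 3242 k^{2} + 4020 k + 1800} ≠ 0.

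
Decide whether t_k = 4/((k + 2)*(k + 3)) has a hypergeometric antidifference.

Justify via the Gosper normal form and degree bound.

Yes. s_k = 2*k/(k + 2).

Step 1: r(k) = (k + 2)/(k + 4).
Gosper form: A/B · C(k+1)/C(k) with A=k + 2, B=k + 4, C=1.
Need (k + 2)·f(k+1) − (k + 3)·f(k) = 1.
d = 1 from the (1,1,0) case.
Match coefficients ⇒ f(k) = k/2.
Then R = B(k−1)f/C = k*(k + 3)/2, so s_k = R(k)·t_k = 2*k/(k + 2).
Check: Δs_k = 4/(k**2 + 5*k + 6). ✓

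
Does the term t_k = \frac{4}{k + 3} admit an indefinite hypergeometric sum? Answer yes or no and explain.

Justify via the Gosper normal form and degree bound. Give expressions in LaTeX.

No. Not Gosper-summable.

t_(k+1)/t_k = (k + 3)/(k + 4).
Take A(k)=k + 3, B(k)=k + 4, C(k)=1.
Key eq: (k + 3)·f(k+1) = (k + 3)·f(k) + (1).
From deg A=1, deg B=1, deg C=0: d=0.
Generic f = c0 gives residual -1; -1 = 0 cannot hold, so t_k is not Gosper-summable.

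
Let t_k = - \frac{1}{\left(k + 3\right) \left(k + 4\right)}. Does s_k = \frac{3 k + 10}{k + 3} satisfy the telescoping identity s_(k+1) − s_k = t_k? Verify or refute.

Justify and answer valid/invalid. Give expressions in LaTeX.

valid (s_(k+1) − s_k reduces to t_k)

s_(k+1) = (3*k + 13)/(k + 4)
s_(k+1) − s_k = -1/(k**2 + 7*k + 12)
(s_(k+1) − s_k) − t_k = 0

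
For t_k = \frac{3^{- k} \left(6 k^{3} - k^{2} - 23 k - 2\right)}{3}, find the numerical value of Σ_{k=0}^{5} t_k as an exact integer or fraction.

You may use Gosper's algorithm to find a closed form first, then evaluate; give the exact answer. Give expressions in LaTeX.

Σ = -46/729

Step 1: r(k) = (6*k**3 + 17*k**2 - 7*k - 20)/(3*(6*k**3 - k**2 - 23*k - 2)).
A = 1/3, B = 1, C = k**3 - k**2/6 - 23*k/6 - 1/3.
Solve (1/3)·f(k+1) − (1)·f(k) = k**3 - k**2/6 - 23*k/6 - 1/3.
Bound: deg f ≤ 3.
Solving with deg f ≤ 3: f(k) = -(3*k**3 + 4*k**2 - 3*k + 1)/2.
R(k) = B(k−1)·f(k)/C(k) = -3*(3*k**3 + 4*k**2 - 3*k + 1)/(6*k**3 - k**2 - 23*k - 2); s_k = R·t_k = (-3*k**3 - 4*k**2 + 3*k - 1)/3**k.
Δs = (6*k**3 - k**2 - 23*k - 2)/(3*3**k), as required.
Σ_(k=0)^(5) t_k = s_(6) − s_(0) = -775/729 − (-1) = -46/729.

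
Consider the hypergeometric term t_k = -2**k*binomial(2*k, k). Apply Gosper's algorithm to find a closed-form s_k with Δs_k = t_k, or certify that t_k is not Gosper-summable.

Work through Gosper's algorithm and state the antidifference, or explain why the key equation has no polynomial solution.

Step 1: r(k) = 4*(2*k + 1)/(k + 1).
Factor: A=8*k + 4; B=k + 1; C=1.
Solve (8*k + 4)·f(k+1) − (k)·f(k) = 1.
deg f ≤ -1 (via 1,1,0).
Negative degree bound (-1): no f exists, t_k not Gosper-summable.

not Gosper-summable; s_k does not exist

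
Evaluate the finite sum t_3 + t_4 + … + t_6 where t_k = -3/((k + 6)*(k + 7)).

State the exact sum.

Σ = -4/39

t_(k+1)/t_k = (k + 6)/(k + 8).
Factor: A=k + 6; B=k + 8; C=1.
f must satisfy (k + 6)·f(k+1) − (k + 7)·f(k) = 1.
Degrees (1,1,0) ⇒ d ≤ 1.
Solving with deg f ≤ 1: f(k) = k/6.
Certificate R = B(k−1)f/C = k*(k + 7)/6 gives s_k = -k/(2*k + 12).
Check: Δs_k = -3/(k**2 + 13*k + 42). ✓
Telescoping: Σ = s_(7) − s_(3) = -7/26 − (-1/6) = -4/39.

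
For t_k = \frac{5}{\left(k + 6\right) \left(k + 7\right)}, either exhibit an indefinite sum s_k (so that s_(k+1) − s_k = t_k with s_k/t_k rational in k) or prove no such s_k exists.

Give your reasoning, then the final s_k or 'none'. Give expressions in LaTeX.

r(k) = (k + 6)/(k + 8) after simplifying.
Normal form (A,B,C) = (k + 6, k + 8, 1).
Set up (k + 6)·f(k+1) − (k + 7)·f(k) − (1) = 0.
From deg A=1, deg B=1, deg C=0: d=1.
Solve for f: f(k) = k/6 (degree 1 ≤ 1).
Get s_k = R·t_k = 5*k/(6*(k + 6)) with R(k) = B(k−1)f(k)/C(k) = k*(k + 7)/6.
Δs = 5/(k**2 + 13*k + 42), as required.

s_k = \frac{5 k}{6 \left(k + 6\right)}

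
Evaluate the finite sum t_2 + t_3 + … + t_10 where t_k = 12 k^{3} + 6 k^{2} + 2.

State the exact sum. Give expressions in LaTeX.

Σ = 38610

The ratio is (6*(k + 1)**3 + 3*(k + 1)**2 + 1)/(6*k**3 + 3*k**2 + 1).
Normal form (A,B,C) = (1, 1, k**3 + k**2/2 + 1/6).
Set up (1)·f(k+1) − (1)·f(k) − (k**3 + k**2/2 + 1/6) = 0.
deg f ≤ 4 (via 0,0,3).
Match coefficients ⇒ f(k) = k*(3*k**3 - 4*k**2 + 3)/12.
R(k) = B(k−1)·f(k)/C(k) = k*(3*k**3 - 4*k**2 + 3)/(2*(6*k**3 + 3*k**2 + 1)); s_k = R·t_k = k*(3*k**3 - 4*k**2 + 3).
Verify: 12*k**3 + 6*k**2 + 2 matches t_k.
Sum = s_(11) − s_(2); s_(11) = 38632, s_(2) = 22 ⇒ 38610.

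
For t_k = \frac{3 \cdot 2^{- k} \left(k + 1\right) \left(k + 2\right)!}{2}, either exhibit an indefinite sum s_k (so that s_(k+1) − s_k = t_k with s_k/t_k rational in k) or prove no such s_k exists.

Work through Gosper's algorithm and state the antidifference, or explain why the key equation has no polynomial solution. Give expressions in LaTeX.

s_k = 3 \cdot 2^{- k} \left(k + 2\right)!

t_(k+1)/t_k = (k + 2)*(k + 3)/(2*(k + 1)).
Gosper form: A/B · C(k+1)/C(k) with A=k/2 + 3/2, B=1, C=k + 1.
Solve (k/2 + 3/2)·f(k+1) − (1)·f(k) = k + 1.
Bound: deg f ≤ 0.
Match coefficients ⇒ f(k) = 2.
R(k) = B(k−1)·f(k)/C(k) = 2/(k + 1); s_k = R·t_k = 3*factorial(k + 2)/2**k.
Δs = 3*(k + 1)*factorial(k + 2)/(2*2**k), as required.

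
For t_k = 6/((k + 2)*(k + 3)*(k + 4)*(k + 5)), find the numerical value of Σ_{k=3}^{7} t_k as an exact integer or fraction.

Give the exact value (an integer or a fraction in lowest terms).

t_(k+1)/t_k = (k + 2)/(k + 6).
Take A(k)=k + 2, B(k)=k + 6, C(k)=1.
Need (k + 2)·f(k+1) − (k + 5)·f(k) = 1.
deg f ≤ 3 (via 1,1,0).
Match coefficients ⇒ f(k) = k*(k**2 + 9*k + 26)/72.
Get s_k = R·t_k = k*(k**2 + 9*k + 26)/(12*(k + 2)*(k + 3)*(k + 4)) with R(k) = B(k−1)f(k)/C(k) = k*(k + 5)*(k**2 + 9*k + 26)/72.
s_(k+1) − s_k = 6/(k**4 + 14*k**3 + 71*k**2 + 154*k + 120) = t_k.
Telescoping: Σ = s_(8) − s_(3) = 9/110 − (31/420) = 37/4620.

Σ = 37/4620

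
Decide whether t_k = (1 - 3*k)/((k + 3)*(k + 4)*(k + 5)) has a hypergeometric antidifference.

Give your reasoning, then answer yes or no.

Compute t_(k+1)/t_k: get (k + 3)*(3*k + 2)/((k + 6)*(3*k - 1)).
So A=k + 3 and B=k + 6, with C=k - 1/3.
Set up (k + 3)·f(k+1) − (k + 5)·f(k) − (k - 1/3) = 0.
deg f ≤ 2 (via 1,1,1).
Solving with deg f ≤ 2: f(k) = k*(k - 2)/9.
Get s_k = R·t_k = k*(2 - k)/(3*(k + 3)*(k + 4)) with R(k) = B(k−1)f(k)/C(k) = k*(k - 2)*(k + 5)/(3*(3*k - 1)).
Δs = (1 - 3*k)/(k**3 + 12*k**2 + 47*k + 60), as required.

Yes. s_k = k*(2 - k)/(3*(k + 3)*(k + 4)).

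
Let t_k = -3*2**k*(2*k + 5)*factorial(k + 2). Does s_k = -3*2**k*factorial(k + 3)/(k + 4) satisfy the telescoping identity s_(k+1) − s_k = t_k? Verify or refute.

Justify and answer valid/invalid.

s_(k+1) = -6*2**k*factorial(k + 4)/(k + 5)
s_(k+1) − s_k = -3*2**k*(k + 3)*(2*k + 9)*factorial(k + 3)/((k + 4)*(k + 5))
(s_(k+1) − s_k) − t_k = 3*2**k*(2*k**2 + 13*k + 19)*factorial(k + 2)/((k + 4)*(k + 5))

Invalid: residual 3*2**k*(2*k**2 + 13*k + 19)*factorial(k + 2)/((k + 4)*(k + 5)) ≠ 0.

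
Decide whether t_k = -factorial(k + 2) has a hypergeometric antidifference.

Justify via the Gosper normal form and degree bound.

t_(k+1)/t_k = k + 3.
Normal form (A,B,C) = (k + 3, 1, 1).
Need (k + 3)·f(k+1) − (1)·f(k) = 1.
Bound: deg f ≤ -1.
d = -1 < 0 ⇒ no nonzero polynomial f; not summable.

No — t_k has no hypergeometric antidifference.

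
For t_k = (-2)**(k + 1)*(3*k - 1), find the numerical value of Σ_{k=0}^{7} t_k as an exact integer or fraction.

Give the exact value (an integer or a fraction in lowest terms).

Σ = 3586

Compute t_(k+1)/t_k: get 2*(-3*k - 2)/(3*k - 1).
Factor: A=-2; B=1; C=k - 1/3.
Key eq: (-2)·f(k+1) = (1)·f(k) + (k - 1/3).
deg f ≤ 1 (via 0,0,1).
Coefficient equations give f(k) = -(k - 1)/3.
Get s_k = R·t_k = (-2)**(k + 1)*(1 - k) with R(k) = B(k−1)f(k)/C(k) = -(k - 1)/(3*k - 1).
s_(k+1) − s_k = (-2)**(k + 1)*(3*k - 1) = t_k.
Σ_(k=0)^(7) t_k = s_(8) − s_(0) = 3584 − (-2) = 3586.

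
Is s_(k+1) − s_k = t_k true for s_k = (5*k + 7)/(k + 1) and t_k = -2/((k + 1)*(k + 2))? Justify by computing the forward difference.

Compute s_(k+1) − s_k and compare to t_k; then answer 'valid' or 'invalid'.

valid (s_(k+1) − s_k reduces to t_k)

s_(k+1) = (5*k + 12)/(k + 2)
s_(k+1) − s_k = -2/(k**2 + 3*k + 2)
(s_(k+1) − s_k) − t_k = 0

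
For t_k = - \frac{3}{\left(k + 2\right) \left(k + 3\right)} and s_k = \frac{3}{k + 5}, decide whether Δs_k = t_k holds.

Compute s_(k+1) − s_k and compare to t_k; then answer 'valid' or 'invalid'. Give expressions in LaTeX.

Invalid: residual \frac{18 \left(k + 4\right)}{k^{4} + 16 k^{3} + 91 k^{2} + 216 k + 180} ≠ 0.

s_(k+1) = 3/(k + 6)
s_(k+1) − s_k = -3/((k + 5)*(k + 6))
(s_(k+1) − s_k) − t_k = 18*(k + 4)/(k**4 + 16*k**3 + 91*k**2 + 216*k + 180)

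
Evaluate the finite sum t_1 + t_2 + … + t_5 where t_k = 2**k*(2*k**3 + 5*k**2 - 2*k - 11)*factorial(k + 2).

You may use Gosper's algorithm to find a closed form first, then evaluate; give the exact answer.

Σ = 59351064

r(k) = 2*(2*k**4 + 17*k**3 + 47*k**2 + 36*k - 18)/(2*k**3 + 5*k**2 - 2*k - 11) after simplifying.
Gosper form: A/B · C(k+1)/C(k) with A=2*k + 6, B=1, C=k**3 + 5*k**2/2 - k - 11/2.
f must satisfy (2*k + 6)·f(k+1) − (1)·f(k) = k**3 + 5*k**2/2 - k - 11/2.
d = 2 from the (1,0,3) case.
Match coefficients ⇒ f(k) = (k**2 - 2*k - 1)/2.
Get s_k = R·t_k = 2**k*(k**2 - 2*k - 1)*factorial(k + 2) with R(k) = B(k−1)f(k)/C(k) = (k**2 - 2*k - 1)/(2*k**3 + 5*k**2 - 2*k - 11).
s_(k+1) − s_k = 2**k*(2*k**3 + 5*k**2 - 2*k - 11)*factorial(k + 2) = t_k.
Σ_(k=1)^(5) t_k = s_(6) − s_(1) = 59351040 − (-24) = 59351064.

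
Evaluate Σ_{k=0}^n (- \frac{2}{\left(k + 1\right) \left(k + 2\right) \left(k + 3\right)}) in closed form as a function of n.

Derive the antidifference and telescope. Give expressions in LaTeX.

S(n) = \frac{- n^{2} - 5 n - 4}{2 \left(n^{2} + 5 n + 6\right)}

Step 1: r(k) = (k + 1)/(k + 4).
A = k + 1, B = k + 4, C = 1.
Set up (k + 1)·f(k+1) − (k + 3)·f(k) − (1) = 0.
deg f ≤ 2 (via 1,1,0).
Solve for f: f(k) = k*(k + 3)/4 (degree 2 ≤ 2).
R(k) = B(k−1)·f(k)/C(k) = k*(k + 3)**2/4; s_k = R·t_k = k*(-k - 3)/(2*(k + 1)*(k + 2)).
s_(k+1) − s_k = -2/(k**3 + 6*k**2 + 11*k + 6) = t_k.
Telescope: S(n) = s_(n+1) − s_(0) = (-n**2 - 5*n - 4)/(2*(n**2 + 5*n + 6)) − (0) = (-n**2 - 5*n - 4)/(2*(n**2 + 5*n + 6)).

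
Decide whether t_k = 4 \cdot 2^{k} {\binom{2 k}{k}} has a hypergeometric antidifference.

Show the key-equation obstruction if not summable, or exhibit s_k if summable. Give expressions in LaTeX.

No; the degree bound rules out any f.

t_(k+1)/t_k = 4*(2*k + 1)/(k + 1).
A = 8*k + 4, B = k + 1, C = 1.
Need (8*k + 4)·f(k+1) − (k)·f(k) = 1.
d = -1 from the (1,1,0) case.
d = -1 < 0 ⇒ no nonzero polynomial f; not summable.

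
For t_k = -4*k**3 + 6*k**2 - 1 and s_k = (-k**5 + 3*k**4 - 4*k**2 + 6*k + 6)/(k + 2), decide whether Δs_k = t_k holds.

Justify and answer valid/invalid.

Invalid: residual (3*k**4 + 6*k**3 - 16*k**2 + k + 8)/(k**2 + 5*k + 6) ≠ 0.

s_(k+1) = (6*k - (k + 1)**5 + 3*(k + 1)**4 - 4*(k + 1)**2 + 12)/(k + 3)
s_(k+1) − s_k = (-4*k**5 - 11*k**4 + 12*k**3 + 19*k**2 - 4*k + 2)/(k**2 + 5*k + 6)
(s_(k+1) − s_k) − t_k = (3*k**4 + 6*k**3 - 16*k**2 + k + 8)/(k**2 + 5*k + 6)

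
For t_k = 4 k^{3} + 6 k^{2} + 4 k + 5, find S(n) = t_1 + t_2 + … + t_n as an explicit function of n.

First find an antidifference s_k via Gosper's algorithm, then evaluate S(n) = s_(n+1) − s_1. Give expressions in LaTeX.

S(n) = n \left(n^{3} + 4 n^{2} + 6 n + 8\right)

r(k) = (4*k**3 + 18*k**2 + 28*k + 19)/(4*k**3 + 6*k**2 + 4*k + 5) after simplifying.
A = 1, B = 1, C = k**3 + 3*k**2/2 + k + 5/4.
Solve (1)·f(k+1) − (1)·f(k) = k**3 + 3*k**2/2 + k + 5/4.
Degrees (0,0,3) ⇒ d ≤ 4.
Solve for f: f(k) = k*(k**3 + 4)/4 (degree 4 ≤ 4).
Certificate R = B(k−1)f/C = k*(k**3 + 4)/(4*k**3 + 6*k**2 + 4*k + 5) gives s_k = k*(k**3 + 4).
Δs = 4*k**3 + 6*k**2 + 4*k + 5, as required.
Evaluate: s_(n+1) = n**4 + 4*n**3 + 6*n**2 + 8*n + 5; subtract s_(1) = 5 ⇒ S(n) = n*(n**3 + 4*n**2 + 6*n + 8).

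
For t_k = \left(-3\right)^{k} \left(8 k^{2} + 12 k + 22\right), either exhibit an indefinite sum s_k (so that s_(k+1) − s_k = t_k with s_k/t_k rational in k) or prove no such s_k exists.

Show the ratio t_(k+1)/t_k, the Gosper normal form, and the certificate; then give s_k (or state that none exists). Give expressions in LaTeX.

s_k = - 2 \left(-3\right)^{k} \left(k^{2} + 2\right)

r(k) = 3*(-4*k**2 - 14*k - 21)/(4*k**2 + 6*k + 11) after simplifying.
A = -3, B = 1, C = k**2 + 3*k/2 + 11/4.
Need (-3)·f(k+1) − (1)·f(k) = k**2 + 3*k/2 + 11/4.
Degrees (0,0,2) ⇒ d ≤ 2.
Solving with deg f ≤ 2: f(k) = -(k**2 + 2)/4.
So s_k = (B(k−1)f/C)·t_k = (-(k**2 + 2)/(4*k**2 + 6*k + 11))·t_k = -2*(-3)**k*(k**2 + 2).
s_(k+1) − s_k = (-3)**k*(8*k**2 + 12*k + 22) = t_k.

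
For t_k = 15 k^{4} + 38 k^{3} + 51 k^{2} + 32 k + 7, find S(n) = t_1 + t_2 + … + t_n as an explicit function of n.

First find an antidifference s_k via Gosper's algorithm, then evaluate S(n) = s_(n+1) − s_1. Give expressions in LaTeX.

S(n) = n \left(3 n^{4} + 17 n^{3} + 41 n^{2} + 51 n + 31\right)

Compute t_(k+1)/t_k: get (15*k**4 + 98*k**3 + 255*k**2 + 308*k + 143)/(15*k**4 + 38*k**3 + 51*k**2 + 32*k + 7).
Gosper form: A/B · C(k+1)/C(k) with A=1, B=1, C=k**4 + 38*k**3/15 + 17*k**2/5 + 32*k/15 + 7/15.
Set up (1)·f(k+1) − (1)·f(k) − (k**4 + 38*k**3/15 + 17*k**2/5 + 32*k/15 + 7/15) = 0.
deg f ≤ 5 (via 0,0,4).
Match coefficients ⇒ f(k) = k*(3*k**4 + 2*k**3 + 3*k**2 - 1)/15.
Then R = B(k−1)f/C = k*(3*k**4 + 2*k**3 + 3*k**2 - 1)/(15*k**4 + 38*k**3 + 51*k**2 + 32*k + 7), so s_k = R(k)·t_k = 3*k**5 + 2*k**4 + 3*k**3 - k.
Verify: 15*k**4 + 38*k**3 + 51*k**2 + 32*k + 7 matches t_k.
Evaluate: s_(n+1) = 3*n**5 + 17*n**4 + 41*n**3 + 51*n**2 + 31*n + 7; subtract s_(1) = 7 ⇒ S(n) = n*(3*n**4 + 17*n**3 + 41*n**2 + 51*n + 31).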